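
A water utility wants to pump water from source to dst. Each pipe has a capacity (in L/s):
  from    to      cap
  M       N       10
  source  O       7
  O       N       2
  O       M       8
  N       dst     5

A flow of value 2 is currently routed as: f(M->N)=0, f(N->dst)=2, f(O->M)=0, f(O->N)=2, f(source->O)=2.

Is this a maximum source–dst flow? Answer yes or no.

Residual path source->O->M->N->dst has bottleneck 3 > 0.
Pushing 3 along it raises the flow to 5, so the given flow is not maximum.

No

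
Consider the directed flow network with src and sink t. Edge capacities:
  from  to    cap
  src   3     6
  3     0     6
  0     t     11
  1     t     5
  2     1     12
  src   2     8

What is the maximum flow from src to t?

11

Augment src->3->0->t: bottleneck 6. Total 6.
Augment src->2->1->t: bottleneck 5. Total 11.
No augmenting path remains in the residual graph.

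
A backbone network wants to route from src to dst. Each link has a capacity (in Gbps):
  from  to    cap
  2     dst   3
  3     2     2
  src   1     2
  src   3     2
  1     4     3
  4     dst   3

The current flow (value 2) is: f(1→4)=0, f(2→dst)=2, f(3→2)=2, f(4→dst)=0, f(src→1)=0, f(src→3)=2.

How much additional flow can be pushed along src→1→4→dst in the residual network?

2

Residual capacities along the path: src→1: 2, 1→4: 3, 4→dst: 3.
Minimum is 2.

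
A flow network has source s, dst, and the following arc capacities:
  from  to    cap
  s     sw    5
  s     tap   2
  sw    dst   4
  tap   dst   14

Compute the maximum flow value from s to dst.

6

Augment s->tap->dst: bottleneck 2. Total 2.
Augment s->sw->dst: bottleneck 4. Total 6.
No augmenting path remains in the residual graph.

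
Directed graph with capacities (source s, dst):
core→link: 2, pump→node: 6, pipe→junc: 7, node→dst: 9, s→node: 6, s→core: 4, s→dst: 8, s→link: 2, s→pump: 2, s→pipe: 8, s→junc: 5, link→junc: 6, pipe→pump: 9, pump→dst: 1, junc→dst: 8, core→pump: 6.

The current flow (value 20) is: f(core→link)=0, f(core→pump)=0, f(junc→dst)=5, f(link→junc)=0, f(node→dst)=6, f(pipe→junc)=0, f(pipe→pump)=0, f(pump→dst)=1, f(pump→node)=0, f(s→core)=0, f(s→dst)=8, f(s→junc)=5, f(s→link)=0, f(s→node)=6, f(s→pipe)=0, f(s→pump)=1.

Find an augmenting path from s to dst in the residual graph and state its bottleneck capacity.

s→link→junc→dst, bottleneck 2

Residual along s→link→junc→dst: s→link: 2, link→junc: 6, junc→dst: 3.
Bottleneck = min = 2.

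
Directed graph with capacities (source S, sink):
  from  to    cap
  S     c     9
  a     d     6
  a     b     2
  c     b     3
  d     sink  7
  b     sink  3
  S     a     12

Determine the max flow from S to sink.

9

Augment S->a->d->sink: bottleneck 6. Total 6.
Augment S->a->b->sink: bottleneck 2. Total 8.
Augment S->c->b->sink: bottleneck 1. Total 9.
No augmenting path remains in the residual graph.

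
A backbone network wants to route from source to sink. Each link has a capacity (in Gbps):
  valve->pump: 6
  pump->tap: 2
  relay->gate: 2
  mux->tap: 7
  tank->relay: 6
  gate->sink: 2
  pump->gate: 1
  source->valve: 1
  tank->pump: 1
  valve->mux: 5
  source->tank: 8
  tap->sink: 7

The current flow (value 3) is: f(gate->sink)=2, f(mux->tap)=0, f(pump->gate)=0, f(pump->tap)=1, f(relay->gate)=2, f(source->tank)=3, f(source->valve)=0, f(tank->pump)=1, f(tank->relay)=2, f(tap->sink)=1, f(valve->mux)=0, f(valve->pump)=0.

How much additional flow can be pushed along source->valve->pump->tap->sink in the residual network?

1

Residual capacities along the path: source->valve: 1, valve->pump: 6, pump->tap: 1, tap->sink: 6.
Minimum is 1.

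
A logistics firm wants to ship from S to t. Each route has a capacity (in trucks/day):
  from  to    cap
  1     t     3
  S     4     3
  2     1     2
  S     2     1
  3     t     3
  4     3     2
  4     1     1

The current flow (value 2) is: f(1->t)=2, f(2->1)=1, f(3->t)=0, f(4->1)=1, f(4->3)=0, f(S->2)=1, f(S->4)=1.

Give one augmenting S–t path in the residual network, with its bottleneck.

S->4->3->t, bottleneck 2

Residual along S->4->3->t: S->4: 2, 4->3: 2, 3->t: 3.
Bottleneck = min = 2.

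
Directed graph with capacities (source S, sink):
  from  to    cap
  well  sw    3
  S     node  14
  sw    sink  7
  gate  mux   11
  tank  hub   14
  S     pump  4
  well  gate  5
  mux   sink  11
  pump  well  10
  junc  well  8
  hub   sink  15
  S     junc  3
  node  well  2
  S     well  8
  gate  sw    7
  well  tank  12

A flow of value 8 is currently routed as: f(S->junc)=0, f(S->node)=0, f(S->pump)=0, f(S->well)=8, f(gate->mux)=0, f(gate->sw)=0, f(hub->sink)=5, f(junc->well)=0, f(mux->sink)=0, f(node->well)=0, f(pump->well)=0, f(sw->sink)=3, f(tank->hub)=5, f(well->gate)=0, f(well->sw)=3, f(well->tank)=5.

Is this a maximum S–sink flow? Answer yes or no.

No

Residual path S->pump->well->tank->hub->sink has bottleneck 4 > 0.
Pushing 4 along it raises the flow to 12, so the given flow is not maximum.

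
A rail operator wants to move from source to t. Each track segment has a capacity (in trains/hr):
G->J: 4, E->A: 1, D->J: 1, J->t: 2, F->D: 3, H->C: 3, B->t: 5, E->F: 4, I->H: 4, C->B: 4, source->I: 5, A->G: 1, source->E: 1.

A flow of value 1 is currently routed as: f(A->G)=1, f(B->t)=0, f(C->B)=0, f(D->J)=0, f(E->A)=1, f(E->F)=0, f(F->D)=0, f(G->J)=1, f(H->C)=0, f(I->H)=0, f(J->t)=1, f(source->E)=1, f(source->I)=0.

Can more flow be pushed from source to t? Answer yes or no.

Yes

Residual path source->I->H->C->B->t has bottleneck 3 > 0.
Pushing 3 along it raises the flow to 4, so the given flow is not maximum.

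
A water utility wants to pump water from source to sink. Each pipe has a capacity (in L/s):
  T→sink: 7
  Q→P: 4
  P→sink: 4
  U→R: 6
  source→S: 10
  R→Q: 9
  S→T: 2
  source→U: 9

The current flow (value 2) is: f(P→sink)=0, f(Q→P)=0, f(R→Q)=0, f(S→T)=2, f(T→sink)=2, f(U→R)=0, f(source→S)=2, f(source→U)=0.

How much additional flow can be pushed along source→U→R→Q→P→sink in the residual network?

Residual capacities along the path: source→U: 9, U→R: 6, R→Q: 9, Q→P: 4, P→sink: 4.
Minimum is 4.

4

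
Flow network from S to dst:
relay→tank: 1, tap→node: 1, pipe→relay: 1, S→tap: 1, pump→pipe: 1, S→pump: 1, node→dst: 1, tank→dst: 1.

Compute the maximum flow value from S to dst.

Augment S→tap→node→dst: bottleneck 1. Total 1.
Augment S→pump→pipe→relay→tank→dst: bottleneck 1. Total 2.
No augmenting path remains in the residual graph.

2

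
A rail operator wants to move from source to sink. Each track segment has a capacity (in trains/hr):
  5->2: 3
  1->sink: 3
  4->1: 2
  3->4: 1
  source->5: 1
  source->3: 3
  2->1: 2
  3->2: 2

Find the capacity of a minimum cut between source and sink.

3

Max flow = 3 (via 3 augmenting paths).
In the residual at optimum, the set reachable from source is {2, 3, 5, source}.
Cut edges: 3->4 (cap 1), 2->1 (cap 2). Sum = 3.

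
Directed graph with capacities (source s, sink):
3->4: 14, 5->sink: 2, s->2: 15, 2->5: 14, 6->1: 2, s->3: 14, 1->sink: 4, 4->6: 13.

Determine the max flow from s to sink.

4

Augment s->2->5->sink: bottleneck 2. Total 2.
Augment s->3->4->6->1->sink: bottleneck 2. Total 4.
No augmenting path remains in the residual graph.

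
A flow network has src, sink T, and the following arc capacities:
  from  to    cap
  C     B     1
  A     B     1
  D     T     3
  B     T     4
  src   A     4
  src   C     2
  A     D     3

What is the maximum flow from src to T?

5

Augment src->A->D->T: bottleneck 3. Total 3.
Augment src->A->B->T: bottleneck 1. Total 4.
Augment src->C->B->T: bottleneck 1. Total 5.
No augmenting path remains in the residual graph.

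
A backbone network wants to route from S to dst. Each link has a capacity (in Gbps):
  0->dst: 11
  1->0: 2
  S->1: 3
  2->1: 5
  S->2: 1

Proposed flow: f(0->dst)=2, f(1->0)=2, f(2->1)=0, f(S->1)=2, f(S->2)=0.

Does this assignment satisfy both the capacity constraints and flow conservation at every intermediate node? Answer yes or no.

Yes

Every edge has 0 ≤ f(e) ≤ cap(e).
At each intermediate node, inflow equals outflow.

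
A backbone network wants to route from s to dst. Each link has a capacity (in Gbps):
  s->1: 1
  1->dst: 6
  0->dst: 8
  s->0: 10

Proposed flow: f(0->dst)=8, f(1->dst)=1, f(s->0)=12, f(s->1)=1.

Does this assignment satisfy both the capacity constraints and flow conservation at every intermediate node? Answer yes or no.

Capacity violated on s->0: flow 12 > capacity 10.

No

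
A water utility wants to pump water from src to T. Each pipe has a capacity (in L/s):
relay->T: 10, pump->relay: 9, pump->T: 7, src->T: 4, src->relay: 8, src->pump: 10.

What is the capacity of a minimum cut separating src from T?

21

Max flow = 21 (via 4 augmenting paths).
In the residual at optimum, the set reachable from src is {pump, relay, src}.
Cut edges: src->T (cap 4), pump->T (cap 7), relay->T (cap 10). Sum = 21.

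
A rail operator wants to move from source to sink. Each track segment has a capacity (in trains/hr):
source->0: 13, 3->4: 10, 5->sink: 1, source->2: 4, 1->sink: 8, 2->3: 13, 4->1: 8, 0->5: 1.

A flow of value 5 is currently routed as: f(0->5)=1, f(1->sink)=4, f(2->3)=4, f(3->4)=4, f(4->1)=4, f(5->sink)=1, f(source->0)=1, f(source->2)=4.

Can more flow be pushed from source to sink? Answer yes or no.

Residual reachable from source: {0, source}; sink is not reachable.
Saturated cut: 0->5, source->2 with total capacity 5 = current flow value. Flow is maximum.

No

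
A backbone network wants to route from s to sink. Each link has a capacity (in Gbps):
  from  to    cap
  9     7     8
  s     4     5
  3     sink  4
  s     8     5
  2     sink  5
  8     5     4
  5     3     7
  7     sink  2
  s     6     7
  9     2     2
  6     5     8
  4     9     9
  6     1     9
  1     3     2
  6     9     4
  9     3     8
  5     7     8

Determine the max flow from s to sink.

8

Augment s->6->5->7->sink: bottleneck 2. Total 2.
Augment s->6->5->3->sink: bottleneck 4. Total 6.
Augment s->6->9->2->sink: bottleneck 1. Total 7.
Augment s->4->9->2->sink: bottleneck 1. Total 8.
No augmenting path remains in the residual graph.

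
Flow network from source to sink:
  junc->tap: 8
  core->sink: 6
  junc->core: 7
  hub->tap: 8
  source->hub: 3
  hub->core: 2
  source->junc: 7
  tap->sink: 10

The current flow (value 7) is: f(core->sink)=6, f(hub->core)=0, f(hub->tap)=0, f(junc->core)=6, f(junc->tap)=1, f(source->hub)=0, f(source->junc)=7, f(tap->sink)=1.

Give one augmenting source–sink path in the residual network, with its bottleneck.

source->hub->tap->sink, bottleneck 3

Residual along source->hub->tap->sink: source->hub: 3, hub->tap: 8, tap->sink: 9.
Bottleneck = min = 3.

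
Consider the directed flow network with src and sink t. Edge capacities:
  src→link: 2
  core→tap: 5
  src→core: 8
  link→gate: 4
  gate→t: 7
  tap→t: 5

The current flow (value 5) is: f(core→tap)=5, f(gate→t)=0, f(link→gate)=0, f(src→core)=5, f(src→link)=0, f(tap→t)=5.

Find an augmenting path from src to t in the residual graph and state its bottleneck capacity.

src→link→gate→t, bottleneck 2

Residual along src→link→gate→t: src→link: 2, link→gate: 4, gate→t: 7.
Bottleneck = min = 2.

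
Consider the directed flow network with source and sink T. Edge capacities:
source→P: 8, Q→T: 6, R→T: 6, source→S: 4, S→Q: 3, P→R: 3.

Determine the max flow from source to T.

Augment source→P→R→T: bottleneck 3. Total 3.
Augment source→S→Q→T: bottleneck 3. Total 6.
No augmenting path remains in the residual graph.

6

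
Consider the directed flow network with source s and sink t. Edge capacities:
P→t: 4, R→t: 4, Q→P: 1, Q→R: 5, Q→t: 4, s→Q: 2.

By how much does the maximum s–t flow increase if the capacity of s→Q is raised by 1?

Original max flow = 2.
After raising cap(s→Q), augmenting paths through that edge carry 1 more unit.
New max flow = 3. Increase = 1.

1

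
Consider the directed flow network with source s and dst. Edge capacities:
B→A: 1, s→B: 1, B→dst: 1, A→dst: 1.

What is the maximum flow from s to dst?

Augment s→B→dst: bottleneck 1. Total 1.
No augmenting path remains in the residual graph.

1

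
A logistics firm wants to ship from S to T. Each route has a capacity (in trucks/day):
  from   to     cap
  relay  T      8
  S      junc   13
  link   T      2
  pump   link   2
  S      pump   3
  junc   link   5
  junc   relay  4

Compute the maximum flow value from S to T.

6

Augment S->junc->relay->T: bottleneck 4. Total 4.
Augment S->junc->link->T: bottleneck 2. Total 6.
No augmenting path remains in the residual graph.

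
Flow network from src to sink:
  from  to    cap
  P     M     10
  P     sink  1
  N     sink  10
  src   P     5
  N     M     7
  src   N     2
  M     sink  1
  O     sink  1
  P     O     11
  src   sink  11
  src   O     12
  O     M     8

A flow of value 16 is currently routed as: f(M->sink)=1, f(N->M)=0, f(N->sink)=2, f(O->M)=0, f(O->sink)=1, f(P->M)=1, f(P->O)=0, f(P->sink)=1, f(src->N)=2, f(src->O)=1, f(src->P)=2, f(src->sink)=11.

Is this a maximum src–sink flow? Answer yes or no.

Yes

Residual reachable from src: {M, O, P, src}; sink is not reachable.
Saturated cut: src->N, src->sink, P->sink, O->sink, M->sink with total capacity 16 = current flow value. Flow is maximum.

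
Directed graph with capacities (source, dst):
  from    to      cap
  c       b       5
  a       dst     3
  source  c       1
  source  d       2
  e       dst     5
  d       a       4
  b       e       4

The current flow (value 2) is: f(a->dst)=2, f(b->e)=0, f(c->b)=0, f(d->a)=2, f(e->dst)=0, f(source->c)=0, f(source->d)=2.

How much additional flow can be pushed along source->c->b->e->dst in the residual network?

1

Residual capacities along the path: source->c: 1, c->b: 5, b->e: 4, e->dst: 5.
Minimum is 1.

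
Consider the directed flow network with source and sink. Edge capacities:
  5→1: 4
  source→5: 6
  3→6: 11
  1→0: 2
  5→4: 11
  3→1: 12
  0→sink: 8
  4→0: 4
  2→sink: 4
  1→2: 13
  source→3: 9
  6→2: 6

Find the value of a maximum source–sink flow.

Augment source→5→4→0→sink: bottleneck 4. Total 4.
Augment source→5→1→0→sink: bottleneck 2. Total 6.
Augment source→3→1→2→sink: bottleneck 4. Total 10.
No augmenting path remains in the residual graph.

10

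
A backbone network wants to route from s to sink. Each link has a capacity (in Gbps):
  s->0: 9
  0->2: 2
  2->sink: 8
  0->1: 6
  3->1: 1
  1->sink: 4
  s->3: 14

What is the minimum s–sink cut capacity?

6

Max flow = 6 (via 3 augmenting paths).
In the residual at optimum, the set reachable from s is {0, 1, 3, s}.
Cut edges: 0->2 (cap 2), 1->sink (cap 4). Sum = 6.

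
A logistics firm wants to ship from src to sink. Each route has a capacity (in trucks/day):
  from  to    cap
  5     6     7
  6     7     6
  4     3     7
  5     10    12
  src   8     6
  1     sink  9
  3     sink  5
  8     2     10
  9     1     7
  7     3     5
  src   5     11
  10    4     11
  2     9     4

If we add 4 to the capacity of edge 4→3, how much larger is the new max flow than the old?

Original max flow = 9.
Edge 4→3 does not cross the min cut (source side {10, 2, 3, 4, 5, 6, 7, 8, src}), so extra capacity there cannot help.
New max flow = 9. Increase = 0.

0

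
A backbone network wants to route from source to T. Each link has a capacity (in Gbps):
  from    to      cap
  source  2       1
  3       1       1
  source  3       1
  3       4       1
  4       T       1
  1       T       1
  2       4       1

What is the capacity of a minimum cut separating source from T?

Max flow = 2 (via 2 augmenting paths).
In the residual at optimum, the set reachable from source is {source}.
Cut edges: source->2 (cap 1), source->3 (cap 1). Sum = 2.

2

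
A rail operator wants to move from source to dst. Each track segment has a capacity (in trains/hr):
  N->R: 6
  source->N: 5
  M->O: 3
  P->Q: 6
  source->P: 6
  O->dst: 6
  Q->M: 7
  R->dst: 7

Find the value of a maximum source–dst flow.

8

Augment source->N->R->dst: bottleneck 5. Total 5.
Augment source->P->Q->M->O->dst: bottleneck 3. Total 8.
No augmenting path remains in the residual graph.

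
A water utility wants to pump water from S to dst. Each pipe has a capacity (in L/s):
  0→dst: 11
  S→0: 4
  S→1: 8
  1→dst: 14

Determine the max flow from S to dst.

12

Augment S→1→dst: bottleneck 8. Total 8.
Augment S→0→dst: bottleneck 4. Total 12.
No augmenting path remains in the residual graph.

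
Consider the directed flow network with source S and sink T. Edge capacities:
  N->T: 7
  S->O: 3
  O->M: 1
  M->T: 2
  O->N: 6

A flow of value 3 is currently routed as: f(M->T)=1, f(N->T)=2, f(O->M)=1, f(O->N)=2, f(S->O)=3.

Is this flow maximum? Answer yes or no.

Residual reachable from S: {S}; T is not reachable.
Saturated cut: S->O with total capacity 3 = current flow value. Flow is maximum.

Yes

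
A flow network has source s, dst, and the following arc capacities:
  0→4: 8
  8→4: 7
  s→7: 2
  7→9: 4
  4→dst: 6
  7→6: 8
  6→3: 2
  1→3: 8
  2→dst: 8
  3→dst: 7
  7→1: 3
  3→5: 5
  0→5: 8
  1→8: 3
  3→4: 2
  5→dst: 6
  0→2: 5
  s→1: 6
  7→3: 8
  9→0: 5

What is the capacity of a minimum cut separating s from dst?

8

Max flow = 8 (via 3 augmenting paths).
In the residual at optimum, the set reachable from s is {s}.
Cut edges: s→7 (cap 2), s→1 (cap 6). Sum = 8.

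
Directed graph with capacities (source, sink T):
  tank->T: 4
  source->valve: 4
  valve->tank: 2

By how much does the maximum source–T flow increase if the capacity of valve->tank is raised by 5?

Original max flow = 2.
After raising cap(valve->tank), augmenting paths through that edge carry 2 more units.
New max flow = 4. Increase = 2.

2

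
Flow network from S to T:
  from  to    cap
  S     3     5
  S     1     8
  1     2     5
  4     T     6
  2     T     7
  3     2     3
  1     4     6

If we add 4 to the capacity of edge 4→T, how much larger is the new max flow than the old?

Original max flow = 11.
Edge 4→T does not cross the min cut (source side {3, S}), so extra capacity there cannot help.
New max flow = 11. Increase = 0.

0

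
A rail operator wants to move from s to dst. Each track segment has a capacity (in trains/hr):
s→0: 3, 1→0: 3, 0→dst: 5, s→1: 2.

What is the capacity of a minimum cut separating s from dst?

Max flow = 5 (via 2 augmenting paths).
In the residual at optimum, the set reachable from s is {s}.
Cut edges: s→1 (cap 2), s→0 (cap 3). Sum = 5.

5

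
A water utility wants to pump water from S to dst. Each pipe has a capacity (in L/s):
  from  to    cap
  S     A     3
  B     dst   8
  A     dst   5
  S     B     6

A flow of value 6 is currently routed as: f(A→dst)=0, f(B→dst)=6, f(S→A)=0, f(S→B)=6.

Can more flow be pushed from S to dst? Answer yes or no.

Residual path S→A→dst has bottleneck 3 > 0.
Pushing 3 along it raises the flow to 9, so the given flow is not maximum.

Yes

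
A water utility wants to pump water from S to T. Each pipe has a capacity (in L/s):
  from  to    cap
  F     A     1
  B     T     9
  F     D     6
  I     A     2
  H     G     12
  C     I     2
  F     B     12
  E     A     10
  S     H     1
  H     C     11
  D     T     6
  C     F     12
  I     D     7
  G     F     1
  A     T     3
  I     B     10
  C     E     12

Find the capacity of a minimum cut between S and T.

1

Max flow = 1 (via 1 augmenting path).
In the residual at optimum, the set reachable from S is {S}.
Cut edges: S→H (cap 1). Sum = 1.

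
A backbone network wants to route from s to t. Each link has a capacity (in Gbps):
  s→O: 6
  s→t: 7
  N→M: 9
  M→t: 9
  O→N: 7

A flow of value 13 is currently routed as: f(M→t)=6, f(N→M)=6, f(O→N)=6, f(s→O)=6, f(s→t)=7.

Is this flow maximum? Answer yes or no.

Yes

Residual reachable from s: {s}; t is not reachable.
Saturated cut: s→O, s→t with total capacity 13 = current flow value. Flow is maximum.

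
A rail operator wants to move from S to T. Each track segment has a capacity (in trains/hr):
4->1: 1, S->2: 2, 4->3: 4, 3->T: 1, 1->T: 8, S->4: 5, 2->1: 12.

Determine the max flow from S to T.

Augment S->4->3->T: bottleneck 1. Total 1.
Augment S->4->1->T: bottleneck 1. Total 2.
Augment S->2->1->T: bottleneck 2. Total 4.
No augmenting path remains in the residual graph.

4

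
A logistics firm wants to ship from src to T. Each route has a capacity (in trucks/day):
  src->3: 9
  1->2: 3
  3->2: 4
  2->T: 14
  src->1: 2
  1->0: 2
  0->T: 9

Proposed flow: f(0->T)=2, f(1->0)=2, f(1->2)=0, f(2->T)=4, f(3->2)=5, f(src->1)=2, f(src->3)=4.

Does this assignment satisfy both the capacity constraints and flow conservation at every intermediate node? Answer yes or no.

No

Capacity violated on 3->2: flow 5 > capacity 4.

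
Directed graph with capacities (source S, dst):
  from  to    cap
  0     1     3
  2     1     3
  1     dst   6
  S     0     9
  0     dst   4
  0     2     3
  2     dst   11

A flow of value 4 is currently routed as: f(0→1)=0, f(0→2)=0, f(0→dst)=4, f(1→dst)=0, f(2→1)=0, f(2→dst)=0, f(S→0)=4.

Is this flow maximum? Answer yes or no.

No

Residual path S→0→2→dst has bottleneck 3 > 0.
Pushing 3 along it raises the flow to 7, so the given flow is not maximum.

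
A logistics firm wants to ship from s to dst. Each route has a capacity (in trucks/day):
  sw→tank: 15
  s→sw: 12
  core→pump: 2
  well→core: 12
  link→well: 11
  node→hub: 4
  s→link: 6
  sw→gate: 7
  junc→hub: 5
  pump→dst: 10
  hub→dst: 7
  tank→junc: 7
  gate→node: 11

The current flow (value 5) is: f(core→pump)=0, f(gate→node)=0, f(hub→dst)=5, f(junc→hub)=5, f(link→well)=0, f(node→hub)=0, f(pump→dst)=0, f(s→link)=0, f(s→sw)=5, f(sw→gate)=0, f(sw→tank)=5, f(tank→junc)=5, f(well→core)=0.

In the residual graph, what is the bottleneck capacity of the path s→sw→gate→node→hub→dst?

Residual capacities along the path: s→sw: 7, sw→gate: 7, gate→node: 11, node→hub: 4, hub→dst: 2.
Minimum is 2.

2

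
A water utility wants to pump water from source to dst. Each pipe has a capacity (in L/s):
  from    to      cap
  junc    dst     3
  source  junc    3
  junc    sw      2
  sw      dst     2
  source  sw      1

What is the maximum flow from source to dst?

4

Augment source→junc→dst: bottleneck 3. Total 3.
Augment source→sw→dst: bottleneck 1. Total 4.
No augmenting path remains in the residual graph.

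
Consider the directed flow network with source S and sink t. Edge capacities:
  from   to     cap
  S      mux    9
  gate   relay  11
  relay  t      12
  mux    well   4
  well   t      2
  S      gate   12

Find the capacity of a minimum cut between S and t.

13

Max flow = 13 (via 2 augmenting paths).
In the residual at optimum, the set reachable from S is {S, gate, mux, well}.
Cut edges: gate→relay (cap 11), well→t (cap 2). Sum = 13.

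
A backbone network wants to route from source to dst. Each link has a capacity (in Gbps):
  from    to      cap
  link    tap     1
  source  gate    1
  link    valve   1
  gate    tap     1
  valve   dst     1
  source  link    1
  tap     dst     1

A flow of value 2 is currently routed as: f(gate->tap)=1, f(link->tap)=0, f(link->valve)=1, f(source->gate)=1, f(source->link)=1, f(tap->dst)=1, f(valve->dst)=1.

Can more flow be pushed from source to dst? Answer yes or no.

No

Residual reachable from source: {source}; dst is not reachable.
Saturated cut: source->link, source->gate with total capacity 2 = current flow value. Flow is maximum.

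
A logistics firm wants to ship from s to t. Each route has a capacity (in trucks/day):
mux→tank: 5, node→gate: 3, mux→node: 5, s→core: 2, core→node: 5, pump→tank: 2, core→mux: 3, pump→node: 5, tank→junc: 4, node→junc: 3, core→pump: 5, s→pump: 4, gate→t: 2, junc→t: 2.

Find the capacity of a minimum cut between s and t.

Max flow = 4 (via 2 augmenting paths).
In the residual at optimum, the set reachable from s is {core, gate, junc, mux, node, pump, s, tank}.
Cut edges: junc→t (cap 2), gate→t (cap 2). Sum = 4.

4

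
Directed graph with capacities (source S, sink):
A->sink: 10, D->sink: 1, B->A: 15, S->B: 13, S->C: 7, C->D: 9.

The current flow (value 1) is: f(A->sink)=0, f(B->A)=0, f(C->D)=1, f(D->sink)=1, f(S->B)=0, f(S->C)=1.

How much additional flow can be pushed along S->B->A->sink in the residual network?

Residual capacities along the path: S->B: 13, B->A: 15, A->sink: 10.
Minimum is 10.

10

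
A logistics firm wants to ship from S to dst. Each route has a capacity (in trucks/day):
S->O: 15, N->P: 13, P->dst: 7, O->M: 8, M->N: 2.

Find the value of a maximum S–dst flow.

Augment S->O->M->N->P->dst: bottleneck 2. Total 2.
No augmenting path remains in the residual graph.

2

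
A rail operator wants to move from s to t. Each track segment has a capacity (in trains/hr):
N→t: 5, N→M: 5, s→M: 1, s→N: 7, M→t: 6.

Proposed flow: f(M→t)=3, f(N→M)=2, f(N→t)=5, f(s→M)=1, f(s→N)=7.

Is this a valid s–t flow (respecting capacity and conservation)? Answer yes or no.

Yes

Every edge has 0 ≤ f(e) ≤ cap(e).
At each intermediate node, inflow equals outflow.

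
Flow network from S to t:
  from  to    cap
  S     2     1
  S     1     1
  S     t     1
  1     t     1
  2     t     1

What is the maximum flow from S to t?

Augment S→t: bottleneck 1. Total 1.
Augment S→1→t: bottleneck 1. Total 2.
Augment S→2→t: bottleneck 1. Total 3.
No augmenting path remains in the residual graph.

3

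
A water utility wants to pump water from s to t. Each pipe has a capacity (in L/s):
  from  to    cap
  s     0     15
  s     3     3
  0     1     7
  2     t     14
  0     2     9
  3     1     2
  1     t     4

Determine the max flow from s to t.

Augment s->0->2->t: bottleneck 9. Total 9.
Augment s->0->1->t: bottleneck 4. Total 13.
No augmenting path remains in the residual graph.

13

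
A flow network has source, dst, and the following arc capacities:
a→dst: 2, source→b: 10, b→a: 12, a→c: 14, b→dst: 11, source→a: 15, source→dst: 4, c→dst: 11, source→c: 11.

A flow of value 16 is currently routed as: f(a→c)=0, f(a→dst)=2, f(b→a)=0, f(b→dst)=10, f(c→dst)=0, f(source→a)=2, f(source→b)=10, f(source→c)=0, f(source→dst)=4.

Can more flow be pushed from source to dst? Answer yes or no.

Residual path source→c→dst has bottleneck 11 > 0.
Pushing 11 along it raises the flow to 27, so the given flow is not maximum.

Yes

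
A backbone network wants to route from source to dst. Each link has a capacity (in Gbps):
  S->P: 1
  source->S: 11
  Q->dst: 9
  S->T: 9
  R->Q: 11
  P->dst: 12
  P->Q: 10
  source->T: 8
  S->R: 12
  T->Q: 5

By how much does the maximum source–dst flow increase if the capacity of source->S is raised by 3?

0

Original max flow = 10.
Edge source->S does not cross the min cut (source side {Q, R, S, T, source}), so extra capacity there cannot help.
New max flow = 10. Increase = 0.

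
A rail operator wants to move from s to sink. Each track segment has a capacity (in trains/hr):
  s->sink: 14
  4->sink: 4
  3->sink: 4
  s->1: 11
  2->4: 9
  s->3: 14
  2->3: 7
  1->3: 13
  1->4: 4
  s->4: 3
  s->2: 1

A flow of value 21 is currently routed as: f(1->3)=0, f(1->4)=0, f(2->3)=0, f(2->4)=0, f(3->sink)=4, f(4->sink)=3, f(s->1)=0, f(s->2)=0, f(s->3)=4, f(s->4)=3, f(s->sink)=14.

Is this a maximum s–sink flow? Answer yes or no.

Residual path s->2->4->sink has bottleneck 1 > 0.
Pushing 1 along it raises the flow to 22, so the given flow is not maximum.

No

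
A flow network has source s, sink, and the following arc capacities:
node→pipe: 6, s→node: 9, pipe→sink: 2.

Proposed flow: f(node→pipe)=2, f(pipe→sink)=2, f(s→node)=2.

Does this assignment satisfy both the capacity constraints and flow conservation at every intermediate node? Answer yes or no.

Every edge has 0 ≤ f(e) ≤ cap(e).
At each intermediate node, inflow equals outflow.

Yes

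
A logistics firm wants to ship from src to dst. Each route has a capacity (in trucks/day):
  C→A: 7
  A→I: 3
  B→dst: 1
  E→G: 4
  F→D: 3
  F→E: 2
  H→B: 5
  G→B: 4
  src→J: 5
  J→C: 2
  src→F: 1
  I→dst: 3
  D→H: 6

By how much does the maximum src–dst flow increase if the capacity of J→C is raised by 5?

1

Original max flow = 3.
After raising cap(J→C), augmenting paths through that edge carry 1 more unit.
New max flow = 4. Increase = 1.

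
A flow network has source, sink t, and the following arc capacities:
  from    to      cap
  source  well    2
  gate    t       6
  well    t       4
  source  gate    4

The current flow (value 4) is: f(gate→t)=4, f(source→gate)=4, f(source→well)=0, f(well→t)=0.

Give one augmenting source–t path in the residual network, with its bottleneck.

Residual along source→well→t: source→well: 2, well→t: 4.
Bottleneck = min = 2.

source→well→t, bottleneck 2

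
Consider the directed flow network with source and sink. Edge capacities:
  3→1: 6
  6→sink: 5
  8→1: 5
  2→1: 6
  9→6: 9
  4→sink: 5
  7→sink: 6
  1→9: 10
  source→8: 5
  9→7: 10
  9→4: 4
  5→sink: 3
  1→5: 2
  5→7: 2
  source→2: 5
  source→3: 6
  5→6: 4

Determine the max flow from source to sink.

12

Augment source→2→1→5→sink: bottleneck 2. Total 2.
Augment source→2→1→9→7→sink: bottleneck 3. Total 5.
Augment source→8→1→9→7→sink: bottleneck 3. Total 8.
Augment source→8→1→9→6→sink: bottleneck 2. Total 10.
Augment source→3→1→9→6→sink: bottleneck 2. Total 12.
No augmenting path remains in the residual graph.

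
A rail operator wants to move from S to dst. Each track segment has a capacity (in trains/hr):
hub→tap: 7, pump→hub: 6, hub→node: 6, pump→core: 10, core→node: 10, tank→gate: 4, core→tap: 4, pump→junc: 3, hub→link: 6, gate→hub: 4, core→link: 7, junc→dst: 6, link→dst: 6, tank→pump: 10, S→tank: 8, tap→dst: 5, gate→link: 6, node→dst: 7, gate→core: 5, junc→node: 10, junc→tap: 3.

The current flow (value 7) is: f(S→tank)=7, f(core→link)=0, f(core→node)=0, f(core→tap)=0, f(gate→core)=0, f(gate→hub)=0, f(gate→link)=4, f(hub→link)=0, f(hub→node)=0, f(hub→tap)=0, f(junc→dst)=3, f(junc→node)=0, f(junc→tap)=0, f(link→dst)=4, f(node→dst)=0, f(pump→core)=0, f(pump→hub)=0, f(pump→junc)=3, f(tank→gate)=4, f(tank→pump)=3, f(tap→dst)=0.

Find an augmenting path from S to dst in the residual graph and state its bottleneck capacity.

Residual along S→tank→pump→core→link→dst: S→tank: 1, tank→pump: 7, pump→core: 10, core→link: 7, link→dst: 2.
Bottleneck = min = 1.

S→tank→pump→core→link→dst, bottleneck 1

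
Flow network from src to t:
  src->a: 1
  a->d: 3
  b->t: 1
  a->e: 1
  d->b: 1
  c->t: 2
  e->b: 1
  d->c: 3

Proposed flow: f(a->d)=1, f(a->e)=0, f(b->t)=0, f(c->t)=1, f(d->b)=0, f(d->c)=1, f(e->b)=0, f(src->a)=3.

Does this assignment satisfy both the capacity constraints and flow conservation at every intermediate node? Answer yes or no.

Capacity violated on src->a: flow 3 > capacity 1.

No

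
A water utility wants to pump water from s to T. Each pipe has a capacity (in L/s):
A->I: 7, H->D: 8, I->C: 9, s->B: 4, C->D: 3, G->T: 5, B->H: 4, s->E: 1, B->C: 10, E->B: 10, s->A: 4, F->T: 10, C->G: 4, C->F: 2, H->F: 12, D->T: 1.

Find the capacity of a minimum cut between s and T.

9

Max flow = 9 (via 5 augmenting paths).
In the residual at optimum, the set reachable from s is {s}.
Cut edges: s->A (cap 4), s->E (cap 1), s->B (cap 4). Sum = 9.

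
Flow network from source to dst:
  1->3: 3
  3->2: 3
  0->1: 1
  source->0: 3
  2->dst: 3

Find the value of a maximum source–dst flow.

1

Augment source->0->1->3->2->dst: bottleneck 1. Total 1.
No augmenting path remains in the residual graph.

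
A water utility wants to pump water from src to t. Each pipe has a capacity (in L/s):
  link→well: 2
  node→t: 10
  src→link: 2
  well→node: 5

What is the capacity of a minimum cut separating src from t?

Max flow = 2 (via 1 augmenting path).
In the residual at optimum, the set reachable from src is {src}.
Cut edges: src→link (cap 2). Sum = 2.

2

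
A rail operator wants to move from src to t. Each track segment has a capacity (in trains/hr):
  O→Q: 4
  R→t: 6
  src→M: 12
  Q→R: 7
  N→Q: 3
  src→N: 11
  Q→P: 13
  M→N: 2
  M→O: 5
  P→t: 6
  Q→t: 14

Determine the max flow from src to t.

7

Augment src→N→Q→t: bottleneck 3. Total 3.
Augment src→M→O→Q→t: bottleneck 4. Total 7.
No augmenting path remains in the residual graph.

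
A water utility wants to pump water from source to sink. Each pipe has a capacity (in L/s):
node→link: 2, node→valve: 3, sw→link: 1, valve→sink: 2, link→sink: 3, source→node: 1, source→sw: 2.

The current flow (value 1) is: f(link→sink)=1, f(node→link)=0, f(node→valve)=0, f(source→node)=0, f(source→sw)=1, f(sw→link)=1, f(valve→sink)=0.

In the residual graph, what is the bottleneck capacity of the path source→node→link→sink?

1

Residual capacities along the path: source→node: 1, node→link: 2, link→sink: 2.
Minimum is 1.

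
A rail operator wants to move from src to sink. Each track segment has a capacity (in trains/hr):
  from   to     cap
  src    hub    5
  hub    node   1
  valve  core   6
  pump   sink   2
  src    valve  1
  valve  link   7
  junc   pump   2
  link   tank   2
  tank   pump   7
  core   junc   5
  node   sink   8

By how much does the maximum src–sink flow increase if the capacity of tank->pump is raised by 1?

0

Original max flow = 2.
Edge tank->pump does not cross the min cut (source side {hub, src}), so extra capacity there cannot help.
New max flow = 2. Increase = 0.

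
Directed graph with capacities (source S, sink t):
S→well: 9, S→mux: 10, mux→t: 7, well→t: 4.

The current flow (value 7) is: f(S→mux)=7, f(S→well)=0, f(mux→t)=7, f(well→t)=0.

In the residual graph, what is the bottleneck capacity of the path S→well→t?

Residual capacities along the path: S→well: 9, well→t: 4.
Minimum is 4.

4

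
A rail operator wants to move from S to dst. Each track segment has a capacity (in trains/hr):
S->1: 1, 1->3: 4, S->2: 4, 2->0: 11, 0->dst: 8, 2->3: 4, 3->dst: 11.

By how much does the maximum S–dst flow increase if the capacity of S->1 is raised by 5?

3

Original max flow = 5.
After raising cap(S->1), augmenting paths through that edge carry 3 more units.
New max flow = 8. Increase = 3.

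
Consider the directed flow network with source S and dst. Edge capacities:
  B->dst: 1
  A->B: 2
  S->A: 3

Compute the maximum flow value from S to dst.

Augment S->A->B->dst: bottleneck 1. Total 1.
No augmenting path remains in the residual graph.

1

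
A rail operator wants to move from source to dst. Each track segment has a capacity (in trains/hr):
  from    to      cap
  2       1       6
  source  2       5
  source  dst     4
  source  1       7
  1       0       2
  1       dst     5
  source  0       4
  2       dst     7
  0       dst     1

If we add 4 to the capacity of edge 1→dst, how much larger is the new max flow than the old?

Original max flow = 15.
After raising cap(1→dst), augmenting paths through that edge carry 2 more units.
New max flow = 17. Increase = 2.

2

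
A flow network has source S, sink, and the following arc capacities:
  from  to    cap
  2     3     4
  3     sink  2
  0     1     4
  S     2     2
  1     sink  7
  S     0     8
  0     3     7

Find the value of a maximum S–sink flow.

Augment S→0→1→sink: bottleneck 4. Total 4.
Augment S→0→3→sink: bottleneck 2. Total 6.
No augmenting path remains in the residual graph.

6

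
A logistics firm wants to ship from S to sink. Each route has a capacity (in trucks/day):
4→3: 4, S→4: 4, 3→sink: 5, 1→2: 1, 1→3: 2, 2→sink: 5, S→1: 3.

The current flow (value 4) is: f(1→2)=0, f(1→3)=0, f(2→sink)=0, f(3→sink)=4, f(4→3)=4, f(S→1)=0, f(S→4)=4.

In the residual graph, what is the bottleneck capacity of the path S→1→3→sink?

Residual capacities along the path: S→1: 3, 1→3: 2, 3→sink: 1.
Minimum is 1.

1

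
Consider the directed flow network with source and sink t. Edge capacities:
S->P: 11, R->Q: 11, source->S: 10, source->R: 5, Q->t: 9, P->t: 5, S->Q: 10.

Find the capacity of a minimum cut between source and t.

14

Max flow = 14 (via 3 augmenting paths).
In the residual at optimum, the set reachable from source is {P, Q, R, S, source}.
Cut edges: Q->t (cap 9), P->t (cap 5). Sum = 14.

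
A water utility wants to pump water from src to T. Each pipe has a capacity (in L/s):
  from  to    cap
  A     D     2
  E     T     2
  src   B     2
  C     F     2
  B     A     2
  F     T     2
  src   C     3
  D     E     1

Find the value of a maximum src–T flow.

Augment src->C->F->T: bottleneck 2. Total 2.
Augment src->B->A->D->E->T: bottleneck 1. Total 3.
No augmenting path remains in the residual graph.

3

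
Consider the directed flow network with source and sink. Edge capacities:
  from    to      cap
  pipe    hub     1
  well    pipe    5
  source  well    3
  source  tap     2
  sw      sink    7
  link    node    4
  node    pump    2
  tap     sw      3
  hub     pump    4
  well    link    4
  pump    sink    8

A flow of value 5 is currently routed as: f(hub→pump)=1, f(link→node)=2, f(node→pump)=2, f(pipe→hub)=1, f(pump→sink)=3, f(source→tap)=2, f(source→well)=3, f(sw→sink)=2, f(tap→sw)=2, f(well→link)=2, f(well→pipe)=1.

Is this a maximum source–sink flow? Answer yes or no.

Residual reachable from source: {source}; sink is not reachable.
Saturated cut: source→well, source→tap with total capacity 5 = current flow value. Flow is maximum.

Yes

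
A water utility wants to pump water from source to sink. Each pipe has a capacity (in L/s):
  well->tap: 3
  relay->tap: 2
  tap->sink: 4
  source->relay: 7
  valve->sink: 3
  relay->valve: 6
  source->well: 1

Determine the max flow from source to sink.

6

Augment source->relay->valve->sink: bottleneck 3. Total 3.
Augment source->relay->tap->sink: bottleneck 2. Total 5.
Augment source->well->tap->sink: bottleneck 1. Total 6.
No augmenting path remains in the residual graph.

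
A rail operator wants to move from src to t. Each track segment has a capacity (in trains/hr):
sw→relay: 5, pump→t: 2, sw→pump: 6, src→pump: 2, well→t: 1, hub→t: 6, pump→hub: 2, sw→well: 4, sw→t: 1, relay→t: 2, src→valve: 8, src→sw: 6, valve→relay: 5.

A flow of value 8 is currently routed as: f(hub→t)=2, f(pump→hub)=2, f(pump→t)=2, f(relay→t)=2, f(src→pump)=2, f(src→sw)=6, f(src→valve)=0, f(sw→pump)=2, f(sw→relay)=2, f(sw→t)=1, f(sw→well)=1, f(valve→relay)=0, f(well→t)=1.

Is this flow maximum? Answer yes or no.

Residual reachable from src: {pump, relay, src, sw, valve, well}; t is not reachable.
Saturated cut: sw→t, well→t, pump→hub, pump→t, relay→t with total capacity 8 = current flow value. Flow is maximum.

Yes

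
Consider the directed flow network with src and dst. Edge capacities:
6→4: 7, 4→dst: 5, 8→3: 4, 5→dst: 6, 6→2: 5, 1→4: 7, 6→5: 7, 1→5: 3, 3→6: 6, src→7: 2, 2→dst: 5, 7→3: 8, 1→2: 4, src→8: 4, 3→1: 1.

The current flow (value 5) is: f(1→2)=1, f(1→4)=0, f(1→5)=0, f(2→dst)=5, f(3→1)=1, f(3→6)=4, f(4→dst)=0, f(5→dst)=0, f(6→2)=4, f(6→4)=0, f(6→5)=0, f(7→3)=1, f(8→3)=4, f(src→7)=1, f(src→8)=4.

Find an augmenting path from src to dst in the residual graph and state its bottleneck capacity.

src→7→3→6→5→dst, bottleneck 1

Residual along src→7→3→6→5→dst: src→7: 1, 7→3: 7, 3→6: 2, 6→5: 7, 5→dst: 6.
Bottleneck = min = 1.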